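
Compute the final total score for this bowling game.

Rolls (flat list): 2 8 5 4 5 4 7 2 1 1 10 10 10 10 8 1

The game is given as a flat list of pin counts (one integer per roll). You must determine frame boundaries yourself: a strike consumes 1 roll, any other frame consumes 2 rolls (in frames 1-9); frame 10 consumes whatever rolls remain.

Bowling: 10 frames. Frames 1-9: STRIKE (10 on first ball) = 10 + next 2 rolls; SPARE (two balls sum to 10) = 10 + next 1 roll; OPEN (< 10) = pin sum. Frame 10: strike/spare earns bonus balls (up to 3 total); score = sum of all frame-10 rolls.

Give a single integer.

Frame 1: SPARE (2+8=10). 10 + next roll (5) = 15. Cumulative: 15
Frame 2: OPEN (5+4=9). Cumulative: 24
Frame 3: OPEN (5+4=9). Cumulative: 33
Frame 4: OPEN (7+2=9). Cumulative: 42
Frame 5: OPEN (1+1=2). Cumulative: 44
Frame 6: STRIKE. 10 + next two rolls (10+10) = 30. Cumulative: 74
Frame 7: STRIKE. 10 + next two rolls (10+10) = 30. Cumulative: 104
Frame 8: STRIKE. 10 + next two rolls (10+8) = 28. Cumulative: 132
Frame 9: STRIKE. 10 + next two rolls (8+1) = 19. Cumulative: 151
Frame 10: OPEN. Sum of all frame-10 rolls (8+1) = 9. Cumulative: 160

Answer: 160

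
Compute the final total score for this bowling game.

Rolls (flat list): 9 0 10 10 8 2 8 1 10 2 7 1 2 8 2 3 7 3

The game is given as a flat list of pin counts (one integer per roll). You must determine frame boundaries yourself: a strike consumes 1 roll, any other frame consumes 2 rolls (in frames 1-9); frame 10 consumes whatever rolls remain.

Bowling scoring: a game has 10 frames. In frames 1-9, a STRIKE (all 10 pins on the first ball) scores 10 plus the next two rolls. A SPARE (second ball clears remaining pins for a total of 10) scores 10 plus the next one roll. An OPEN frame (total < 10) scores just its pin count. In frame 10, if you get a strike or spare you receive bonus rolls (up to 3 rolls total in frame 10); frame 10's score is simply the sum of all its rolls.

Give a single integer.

Frame 1: OPEN (9+0=9). Cumulative: 9
Frame 2: STRIKE. 10 + next two rolls (10+8) = 28. Cumulative: 37
Frame 3: STRIKE. 10 + next two rolls (8+2) = 20. Cumulative: 57
Frame 4: SPARE (8+2=10). 10 + next roll (8) = 18. Cumulative: 75
Frame 5: OPEN (8+1=9). Cumulative: 84
Frame 6: STRIKE. 10 + next two rolls (2+7) = 19. Cumulative: 103
Frame 7: OPEN (2+7=9). Cumulative: 112
Frame 8: OPEN (1+2=3). Cumulative: 115
Frame 9: SPARE (8+2=10). 10 + next roll (3) = 13. Cumulative: 128
Frame 10: SPARE. Sum of all frame-10 rolls (3+7+3) = 13. Cumulative: 141

Answer: 141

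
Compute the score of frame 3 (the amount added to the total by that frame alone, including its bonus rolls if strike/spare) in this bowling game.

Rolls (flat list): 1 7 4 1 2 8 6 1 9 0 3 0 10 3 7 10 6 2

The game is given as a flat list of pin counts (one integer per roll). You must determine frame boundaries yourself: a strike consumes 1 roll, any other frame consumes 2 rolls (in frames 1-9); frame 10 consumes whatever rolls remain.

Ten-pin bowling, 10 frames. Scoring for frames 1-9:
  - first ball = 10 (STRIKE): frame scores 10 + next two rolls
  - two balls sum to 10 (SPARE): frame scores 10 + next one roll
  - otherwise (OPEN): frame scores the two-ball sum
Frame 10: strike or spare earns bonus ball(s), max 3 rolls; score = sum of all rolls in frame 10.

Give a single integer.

Answer: 16

Derivation:
Frame 1: OPEN (1+7=8). Cumulative: 8
Frame 2: OPEN (4+1=5). Cumulative: 13
Frame 3: SPARE (2+8=10). 10 + next roll (6) = 16. Cumulative: 29
Frame 4: OPEN (6+1=7). Cumulative: 36
Frame 5: OPEN (9+0=9). Cumulative: 45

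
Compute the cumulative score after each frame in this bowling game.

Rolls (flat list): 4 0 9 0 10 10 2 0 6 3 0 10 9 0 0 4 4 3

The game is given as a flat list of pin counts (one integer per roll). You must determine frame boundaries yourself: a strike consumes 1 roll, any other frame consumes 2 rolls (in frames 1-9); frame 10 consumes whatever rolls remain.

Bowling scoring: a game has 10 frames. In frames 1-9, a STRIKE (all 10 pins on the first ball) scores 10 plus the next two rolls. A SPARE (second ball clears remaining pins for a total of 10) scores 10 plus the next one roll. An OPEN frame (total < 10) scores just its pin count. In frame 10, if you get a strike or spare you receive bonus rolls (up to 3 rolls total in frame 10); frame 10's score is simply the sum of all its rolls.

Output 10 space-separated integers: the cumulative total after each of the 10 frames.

Answer: 4 13 35 47 49 58 77 86 90 97

Derivation:
Frame 1: OPEN (4+0=4). Cumulative: 4
Frame 2: OPEN (9+0=9). Cumulative: 13
Frame 3: STRIKE. 10 + next two rolls (10+2) = 22. Cumulative: 35
Frame 4: STRIKE. 10 + next two rolls (2+0) = 12. Cumulative: 47
Frame 5: OPEN (2+0=2). Cumulative: 49
Frame 6: OPEN (6+3=9). Cumulative: 58
Frame 7: SPARE (0+10=10). 10 + next roll (9) = 19. Cumulative: 77
Frame 8: OPEN (9+0=9). Cumulative: 86
Frame 9: OPEN (0+4=4). Cumulative: 90
Frame 10: OPEN. Sum of all frame-10 rolls (4+3) = 7. Cumulative: 97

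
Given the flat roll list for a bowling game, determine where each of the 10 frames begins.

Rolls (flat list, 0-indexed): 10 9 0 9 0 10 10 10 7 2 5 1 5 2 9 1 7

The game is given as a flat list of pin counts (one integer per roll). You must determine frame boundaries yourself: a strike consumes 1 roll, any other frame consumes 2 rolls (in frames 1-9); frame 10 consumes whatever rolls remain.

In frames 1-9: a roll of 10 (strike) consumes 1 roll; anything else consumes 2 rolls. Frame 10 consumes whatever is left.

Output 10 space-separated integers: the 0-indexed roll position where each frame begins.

Answer: 0 1 3 5 6 7 8 10 12 14

Derivation:
Frame 1 starts at roll index 0: roll=10 (strike), consumes 1 roll
Frame 2 starts at roll index 1: rolls=9,0 (sum=9), consumes 2 rolls
Frame 3 starts at roll index 3: rolls=9,0 (sum=9), consumes 2 rolls
Frame 4 starts at roll index 5: roll=10 (strike), consumes 1 roll
Frame 5 starts at roll index 6: roll=10 (strike), consumes 1 roll
Frame 6 starts at roll index 7: roll=10 (strike), consumes 1 roll
Frame 7 starts at roll index 8: rolls=7,2 (sum=9), consumes 2 rolls
Frame 8 starts at roll index 10: rolls=5,1 (sum=6), consumes 2 rolls
Frame 9 starts at roll index 12: rolls=5,2 (sum=7), consumes 2 rolls
Frame 10 starts at roll index 14: 3 remaining rolls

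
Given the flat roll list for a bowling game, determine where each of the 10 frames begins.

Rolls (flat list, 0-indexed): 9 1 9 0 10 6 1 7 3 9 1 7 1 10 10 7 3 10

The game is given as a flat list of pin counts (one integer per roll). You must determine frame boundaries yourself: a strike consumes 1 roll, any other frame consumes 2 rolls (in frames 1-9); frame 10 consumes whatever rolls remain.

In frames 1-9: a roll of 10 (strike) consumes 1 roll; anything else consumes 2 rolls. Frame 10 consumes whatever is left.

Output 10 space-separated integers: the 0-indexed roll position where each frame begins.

Frame 1 starts at roll index 0: rolls=9,1 (sum=10), consumes 2 rolls
Frame 2 starts at roll index 2: rolls=9,0 (sum=9), consumes 2 rolls
Frame 3 starts at roll index 4: roll=10 (strike), consumes 1 roll
Frame 4 starts at roll index 5: rolls=6,1 (sum=7), consumes 2 rolls
Frame 5 starts at roll index 7: rolls=7,3 (sum=10), consumes 2 rolls
Frame 6 starts at roll index 9: rolls=9,1 (sum=10), consumes 2 rolls
Frame 7 starts at roll index 11: rolls=7,1 (sum=8), consumes 2 rolls
Frame 8 starts at roll index 13: roll=10 (strike), consumes 1 roll
Frame 9 starts at roll index 14: roll=10 (strike), consumes 1 roll
Frame 10 starts at roll index 15: 3 remaining rolls

Answer: 0 2 4 5 7 9 11 13 14 15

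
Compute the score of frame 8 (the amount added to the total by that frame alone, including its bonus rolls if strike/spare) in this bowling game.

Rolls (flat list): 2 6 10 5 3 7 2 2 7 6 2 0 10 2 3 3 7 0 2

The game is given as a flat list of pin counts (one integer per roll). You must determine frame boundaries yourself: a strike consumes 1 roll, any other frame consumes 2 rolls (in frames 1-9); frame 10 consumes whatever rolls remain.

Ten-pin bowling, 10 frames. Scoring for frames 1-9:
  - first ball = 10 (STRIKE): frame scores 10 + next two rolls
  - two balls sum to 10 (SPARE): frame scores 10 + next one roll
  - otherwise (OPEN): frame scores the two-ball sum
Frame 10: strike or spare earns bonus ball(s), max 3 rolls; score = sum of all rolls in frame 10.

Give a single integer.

Answer: 5

Derivation:
Frame 1: OPEN (2+6=8). Cumulative: 8
Frame 2: STRIKE. 10 + next two rolls (5+3) = 18. Cumulative: 26
Frame 3: OPEN (5+3=8). Cumulative: 34
Frame 4: OPEN (7+2=9). Cumulative: 43
Frame 5: OPEN (2+7=9). Cumulative: 52
Frame 6: OPEN (6+2=8). Cumulative: 60
Frame 7: SPARE (0+10=10). 10 + next roll (2) = 12. Cumulative: 72
Frame 8: OPEN (2+3=5). Cumulative: 77
Frame 9: SPARE (3+7=10). 10 + next roll (0) = 10. Cumulative: 87
Frame 10: OPEN. Sum of all frame-10 rolls (0+2) = 2. Cumulative: 89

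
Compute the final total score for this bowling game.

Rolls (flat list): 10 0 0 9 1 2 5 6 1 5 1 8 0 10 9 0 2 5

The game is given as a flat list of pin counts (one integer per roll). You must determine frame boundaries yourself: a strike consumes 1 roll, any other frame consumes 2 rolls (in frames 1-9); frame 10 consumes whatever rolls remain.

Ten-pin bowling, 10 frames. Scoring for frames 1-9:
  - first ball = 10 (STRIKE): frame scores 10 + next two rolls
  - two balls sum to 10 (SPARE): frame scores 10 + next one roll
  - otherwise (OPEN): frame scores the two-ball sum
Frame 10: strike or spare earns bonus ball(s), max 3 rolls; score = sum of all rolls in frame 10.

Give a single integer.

Answer: 85

Derivation:
Frame 1: STRIKE. 10 + next two rolls (0+0) = 10. Cumulative: 10
Frame 2: OPEN (0+0=0). Cumulative: 10
Frame 3: SPARE (9+1=10). 10 + next roll (2) = 12. Cumulative: 22
Frame 4: OPEN (2+5=7). Cumulative: 29
Frame 5: OPEN (6+1=7). Cumulative: 36
Frame 6: OPEN (5+1=6). Cumulative: 42
Frame 7: OPEN (8+0=8). Cumulative: 50
Frame 8: STRIKE. 10 + next two rolls (9+0) = 19. Cumulative: 69
Frame 9: OPEN (9+0=9). Cumulative: 78
Frame 10: OPEN. Sum of all frame-10 rolls (2+5) = 7. Cumulative: 85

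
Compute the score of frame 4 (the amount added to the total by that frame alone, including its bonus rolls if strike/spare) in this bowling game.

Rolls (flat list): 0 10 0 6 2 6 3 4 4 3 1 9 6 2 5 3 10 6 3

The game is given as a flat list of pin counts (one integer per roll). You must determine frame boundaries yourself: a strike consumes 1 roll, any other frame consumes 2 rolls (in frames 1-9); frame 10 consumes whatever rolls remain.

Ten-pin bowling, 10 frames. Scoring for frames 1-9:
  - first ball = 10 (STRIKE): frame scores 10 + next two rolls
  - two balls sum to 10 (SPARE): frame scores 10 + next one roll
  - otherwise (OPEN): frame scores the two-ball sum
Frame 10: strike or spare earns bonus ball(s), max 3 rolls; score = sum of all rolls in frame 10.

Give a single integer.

Frame 1: SPARE (0+10=10). 10 + next roll (0) = 10. Cumulative: 10
Frame 2: OPEN (0+6=6). Cumulative: 16
Frame 3: OPEN (2+6=8). Cumulative: 24
Frame 4: OPEN (3+4=7). Cumulative: 31
Frame 5: OPEN (4+3=7). Cumulative: 38
Frame 6: SPARE (1+9=10). 10 + next roll (6) = 16. Cumulative: 54

Answer: 7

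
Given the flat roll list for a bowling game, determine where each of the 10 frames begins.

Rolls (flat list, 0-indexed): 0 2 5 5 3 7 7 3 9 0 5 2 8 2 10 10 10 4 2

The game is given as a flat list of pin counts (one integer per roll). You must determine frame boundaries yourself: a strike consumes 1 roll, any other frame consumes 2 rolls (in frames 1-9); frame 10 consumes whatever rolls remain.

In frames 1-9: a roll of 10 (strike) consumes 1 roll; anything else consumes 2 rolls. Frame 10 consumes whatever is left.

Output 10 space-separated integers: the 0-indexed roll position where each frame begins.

Frame 1 starts at roll index 0: rolls=0,2 (sum=2), consumes 2 rolls
Frame 2 starts at roll index 2: rolls=5,5 (sum=10), consumes 2 rolls
Frame 3 starts at roll index 4: rolls=3,7 (sum=10), consumes 2 rolls
Frame 4 starts at roll index 6: rolls=7,3 (sum=10), consumes 2 rolls
Frame 5 starts at roll index 8: rolls=9,0 (sum=9), consumes 2 rolls
Frame 6 starts at roll index 10: rolls=5,2 (sum=7), consumes 2 rolls
Frame 7 starts at roll index 12: rolls=8,2 (sum=10), consumes 2 rolls
Frame 8 starts at roll index 14: roll=10 (strike), consumes 1 roll
Frame 9 starts at roll index 15: roll=10 (strike), consumes 1 roll
Frame 10 starts at roll index 16: 3 remaining rolls

Answer: 0 2 4 6 8 10 12 14 15 16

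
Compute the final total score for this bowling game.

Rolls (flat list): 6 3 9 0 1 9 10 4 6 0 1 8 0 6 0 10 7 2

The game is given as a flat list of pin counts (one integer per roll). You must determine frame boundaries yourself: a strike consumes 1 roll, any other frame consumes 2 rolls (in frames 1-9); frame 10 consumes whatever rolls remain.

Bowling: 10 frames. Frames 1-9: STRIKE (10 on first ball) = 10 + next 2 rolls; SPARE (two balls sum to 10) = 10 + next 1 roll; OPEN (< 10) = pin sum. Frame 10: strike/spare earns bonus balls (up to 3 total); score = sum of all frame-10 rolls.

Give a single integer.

Answer: 111

Derivation:
Frame 1: OPEN (6+3=9). Cumulative: 9
Frame 2: OPEN (9+0=9). Cumulative: 18
Frame 3: SPARE (1+9=10). 10 + next roll (10) = 20. Cumulative: 38
Frame 4: STRIKE. 10 + next two rolls (4+6) = 20. Cumulative: 58
Frame 5: SPARE (4+6=10). 10 + next roll (0) = 10. Cumulative: 68
Frame 6: OPEN (0+1=1). Cumulative: 69
Frame 7: OPEN (8+0=8). Cumulative: 77
Frame 8: OPEN (6+0=6). Cumulative: 83
Frame 9: STRIKE. 10 + next two rolls (7+2) = 19. Cumulative: 102
Frame 10: OPEN. Sum of all frame-10 rolls (7+2) = 9. Cumulative: 111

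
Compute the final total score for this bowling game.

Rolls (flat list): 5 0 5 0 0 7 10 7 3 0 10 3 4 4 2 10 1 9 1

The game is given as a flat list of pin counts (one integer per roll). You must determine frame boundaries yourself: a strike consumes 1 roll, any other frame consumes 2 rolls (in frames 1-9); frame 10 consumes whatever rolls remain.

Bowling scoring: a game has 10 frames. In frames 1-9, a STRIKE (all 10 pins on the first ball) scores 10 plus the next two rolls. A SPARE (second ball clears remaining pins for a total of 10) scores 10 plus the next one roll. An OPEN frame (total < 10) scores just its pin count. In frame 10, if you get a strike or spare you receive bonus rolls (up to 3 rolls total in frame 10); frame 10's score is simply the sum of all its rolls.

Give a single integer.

Answer: 104

Derivation:
Frame 1: OPEN (5+0=5). Cumulative: 5
Frame 2: OPEN (5+0=5). Cumulative: 10
Frame 3: OPEN (0+7=7). Cumulative: 17
Frame 4: STRIKE. 10 + next two rolls (7+3) = 20. Cumulative: 37
Frame 5: SPARE (7+3=10). 10 + next roll (0) = 10. Cumulative: 47
Frame 6: SPARE (0+10=10). 10 + next roll (3) = 13. Cumulative: 60
Frame 7: OPEN (3+4=7). Cumulative: 67
Frame 8: OPEN (4+2=6). Cumulative: 73
Frame 9: STRIKE. 10 + next two rolls (1+9) = 20. Cumulative: 93
Frame 10: SPARE. Sum of all frame-10 rolls (1+9+1) = 11. Cumulative: 104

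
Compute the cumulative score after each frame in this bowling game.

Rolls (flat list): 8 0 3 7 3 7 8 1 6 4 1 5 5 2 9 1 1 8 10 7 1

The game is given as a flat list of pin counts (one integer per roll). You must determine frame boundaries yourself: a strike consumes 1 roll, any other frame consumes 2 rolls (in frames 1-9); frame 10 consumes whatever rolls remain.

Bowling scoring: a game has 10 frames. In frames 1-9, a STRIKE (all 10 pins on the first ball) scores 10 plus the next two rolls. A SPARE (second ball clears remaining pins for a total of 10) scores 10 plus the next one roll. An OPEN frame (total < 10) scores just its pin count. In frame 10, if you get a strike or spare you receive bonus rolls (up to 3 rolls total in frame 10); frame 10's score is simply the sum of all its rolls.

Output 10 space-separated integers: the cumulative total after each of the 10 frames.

Answer: 8 21 39 48 59 65 72 83 92 110

Derivation:
Frame 1: OPEN (8+0=8). Cumulative: 8
Frame 2: SPARE (3+7=10). 10 + next roll (3) = 13. Cumulative: 21
Frame 3: SPARE (3+7=10). 10 + next roll (8) = 18. Cumulative: 39
Frame 4: OPEN (8+1=9). Cumulative: 48
Frame 5: SPARE (6+4=10). 10 + next roll (1) = 11. Cumulative: 59
Frame 6: OPEN (1+5=6). Cumulative: 65
Frame 7: OPEN (5+2=7). Cumulative: 72
Frame 8: SPARE (9+1=10). 10 + next roll (1) = 11. Cumulative: 83
Frame 9: OPEN (1+8=9). Cumulative: 92
Frame 10: STRIKE. Sum of all frame-10 rolls (10+7+1) = 18. Cumulative: 110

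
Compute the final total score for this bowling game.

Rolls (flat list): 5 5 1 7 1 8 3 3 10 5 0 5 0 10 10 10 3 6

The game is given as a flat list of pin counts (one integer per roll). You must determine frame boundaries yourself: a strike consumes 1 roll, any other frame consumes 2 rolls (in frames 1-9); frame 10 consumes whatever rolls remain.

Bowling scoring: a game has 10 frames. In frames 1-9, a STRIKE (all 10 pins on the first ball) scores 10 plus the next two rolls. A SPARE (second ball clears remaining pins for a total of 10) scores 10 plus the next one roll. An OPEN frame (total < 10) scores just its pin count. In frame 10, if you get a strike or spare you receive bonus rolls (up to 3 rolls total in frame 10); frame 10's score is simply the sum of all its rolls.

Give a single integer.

Frame 1: SPARE (5+5=10). 10 + next roll (1) = 11. Cumulative: 11
Frame 2: OPEN (1+7=8). Cumulative: 19
Frame 3: OPEN (1+8=9). Cumulative: 28
Frame 4: OPEN (3+3=6). Cumulative: 34
Frame 5: STRIKE. 10 + next two rolls (5+0) = 15. Cumulative: 49
Frame 6: OPEN (5+0=5). Cumulative: 54
Frame 7: OPEN (5+0=5). Cumulative: 59
Frame 8: STRIKE. 10 + next two rolls (10+10) = 30. Cumulative: 89
Frame 9: STRIKE. 10 + next two rolls (10+3) = 23. Cumulative: 112
Frame 10: STRIKE. Sum of all frame-10 rolls (10+3+6) = 19. Cumulative: 131

Answer: 131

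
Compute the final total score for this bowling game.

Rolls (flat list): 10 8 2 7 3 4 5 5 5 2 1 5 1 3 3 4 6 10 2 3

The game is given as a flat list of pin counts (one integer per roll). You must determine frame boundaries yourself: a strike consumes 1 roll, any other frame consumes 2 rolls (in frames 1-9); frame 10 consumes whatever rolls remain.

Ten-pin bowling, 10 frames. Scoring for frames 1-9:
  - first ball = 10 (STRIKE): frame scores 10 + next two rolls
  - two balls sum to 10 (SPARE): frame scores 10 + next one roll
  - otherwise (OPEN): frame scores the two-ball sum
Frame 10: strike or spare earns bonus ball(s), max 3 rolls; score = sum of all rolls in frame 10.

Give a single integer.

Answer: 122

Derivation:
Frame 1: STRIKE. 10 + next two rolls (8+2) = 20. Cumulative: 20
Frame 2: SPARE (8+2=10). 10 + next roll (7) = 17. Cumulative: 37
Frame 3: SPARE (7+3=10). 10 + next roll (4) = 14. Cumulative: 51
Frame 4: OPEN (4+5=9). Cumulative: 60
Frame 5: SPARE (5+5=10). 10 + next roll (2) = 12. Cumulative: 72
Frame 6: OPEN (2+1=3). Cumulative: 75
Frame 7: OPEN (5+1=6). Cumulative: 81
Frame 8: OPEN (3+3=6). Cumulative: 87
Frame 9: SPARE (4+6=10). 10 + next roll (10) = 20. Cumulative: 107
Frame 10: STRIKE. Sum of all frame-10 rolls (10+2+3) = 15. Cumulative: 122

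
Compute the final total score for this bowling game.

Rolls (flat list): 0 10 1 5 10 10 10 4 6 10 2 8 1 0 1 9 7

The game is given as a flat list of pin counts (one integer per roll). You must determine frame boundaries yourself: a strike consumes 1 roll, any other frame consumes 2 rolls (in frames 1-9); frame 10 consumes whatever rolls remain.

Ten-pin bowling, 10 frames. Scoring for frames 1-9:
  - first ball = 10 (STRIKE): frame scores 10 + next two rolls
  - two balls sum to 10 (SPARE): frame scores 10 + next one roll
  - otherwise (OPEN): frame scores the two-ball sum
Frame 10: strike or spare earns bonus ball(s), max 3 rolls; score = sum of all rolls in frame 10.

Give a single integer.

Answer: 160

Derivation:
Frame 1: SPARE (0+10=10). 10 + next roll (1) = 11. Cumulative: 11
Frame 2: OPEN (1+5=6). Cumulative: 17
Frame 3: STRIKE. 10 + next two rolls (10+10) = 30. Cumulative: 47
Frame 4: STRIKE. 10 + next two rolls (10+4) = 24. Cumulative: 71
Frame 5: STRIKE. 10 + next two rolls (4+6) = 20. Cumulative: 91
Frame 6: SPARE (4+6=10). 10 + next roll (10) = 20. Cumulative: 111
Frame 7: STRIKE. 10 + next two rolls (2+8) = 20. Cumulative: 131
Frame 8: SPARE (2+8=10). 10 + next roll (1) = 11. Cumulative: 142
Frame 9: OPEN (1+0=1). Cumulative: 143
Frame 10: SPARE. Sum of all frame-10 rolls (1+9+7) = 17. Cumulative: 160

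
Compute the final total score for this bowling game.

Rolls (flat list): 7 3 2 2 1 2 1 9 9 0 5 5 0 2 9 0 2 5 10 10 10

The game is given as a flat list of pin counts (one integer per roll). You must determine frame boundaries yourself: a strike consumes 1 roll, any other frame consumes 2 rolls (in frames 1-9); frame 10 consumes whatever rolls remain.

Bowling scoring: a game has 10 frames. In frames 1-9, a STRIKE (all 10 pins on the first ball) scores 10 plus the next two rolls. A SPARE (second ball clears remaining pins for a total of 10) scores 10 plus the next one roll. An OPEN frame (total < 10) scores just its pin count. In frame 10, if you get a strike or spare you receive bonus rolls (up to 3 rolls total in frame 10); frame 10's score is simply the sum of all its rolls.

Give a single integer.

Frame 1: SPARE (7+3=10). 10 + next roll (2) = 12. Cumulative: 12
Frame 2: OPEN (2+2=4). Cumulative: 16
Frame 3: OPEN (1+2=3). Cumulative: 19
Frame 4: SPARE (1+9=10). 10 + next roll (9) = 19. Cumulative: 38
Frame 5: OPEN (9+0=9). Cumulative: 47
Frame 6: SPARE (5+5=10). 10 + next roll (0) = 10. Cumulative: 57
Frame 7: OPEN (0+2=2). Cumulative: 59
Frame 8: OPEN (9+0=9). Cumulative: 68
Frame 9: OPEN (2+5=7). Cumulative: 75
Frame 10: STRIKE. Sum of all frame-10 rolls (10+10+10) = 30. Cumulative: 105

Answer: 105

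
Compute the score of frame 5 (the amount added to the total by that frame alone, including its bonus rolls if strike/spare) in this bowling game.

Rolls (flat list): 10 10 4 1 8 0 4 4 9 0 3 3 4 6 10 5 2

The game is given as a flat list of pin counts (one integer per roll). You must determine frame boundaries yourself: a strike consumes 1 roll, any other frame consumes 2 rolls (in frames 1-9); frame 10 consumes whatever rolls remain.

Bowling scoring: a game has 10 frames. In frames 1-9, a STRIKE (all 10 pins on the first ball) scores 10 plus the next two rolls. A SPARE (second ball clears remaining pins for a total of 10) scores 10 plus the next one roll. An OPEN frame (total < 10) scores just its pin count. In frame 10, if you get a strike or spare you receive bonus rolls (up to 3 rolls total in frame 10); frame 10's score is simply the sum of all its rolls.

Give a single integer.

Frame 1: STRIKE. 10 + next two rolls (10+4) = 24. Cumulative: 24
Frame 2: STRIKE. 10 + next two rolls (4+1) = 15. Cumulative: 39
Frame 3: OPEN (4+1=5). Cumulative: 44
Frame 4: OPEN (8+0=8). Cumulative: 52
Frame 5: OPEN (4+4=8). Cumulative: 60
Frame 6: OPEN (9+0=9). Cumulative: 69
Frame 7: OPEN (3+3=6). Cumulative: 75

Answer: 8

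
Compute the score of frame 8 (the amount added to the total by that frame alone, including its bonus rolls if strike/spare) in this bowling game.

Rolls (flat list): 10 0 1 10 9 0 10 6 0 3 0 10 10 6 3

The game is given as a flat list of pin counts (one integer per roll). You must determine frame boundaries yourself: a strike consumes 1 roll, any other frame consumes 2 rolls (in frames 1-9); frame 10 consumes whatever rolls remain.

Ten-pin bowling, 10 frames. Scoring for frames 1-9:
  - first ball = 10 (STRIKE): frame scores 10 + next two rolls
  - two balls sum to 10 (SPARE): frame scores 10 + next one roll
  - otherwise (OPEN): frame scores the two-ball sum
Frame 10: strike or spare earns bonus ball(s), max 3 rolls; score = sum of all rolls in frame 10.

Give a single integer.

Frame 1: STRIKE. 10 + next two rolls (0+1) = 11. Cumulative: 11
Frame 2: OPEN (0+1=1). Cumulative: 12
Frame 3: STRIKE. 10 + next two rolls (9+0) = 19. Cumulative: 31
Frame 4: OPEN (9+0=9). Cumulative: 40
Frame 5: STRIKE. 10 + next two rolls (6+0) = 16. Cumulative: 56
Frame 6: OPEN (6+0=6). Cumulative: 62
Frame 7: OPEN (3+0=3). Cumulative: 65
Frame 8: STRIKE. 10 + next two rolls (10+6) = 26. Cumulative: 91
Frame 9: STRIKE. 10 + next two rolls (6+3) = 19. Cumulative: 110
Frame 10: OPEN. Sum of all frame-10 rolls (6+3) = 9. Cumulative: 119

Answer: 26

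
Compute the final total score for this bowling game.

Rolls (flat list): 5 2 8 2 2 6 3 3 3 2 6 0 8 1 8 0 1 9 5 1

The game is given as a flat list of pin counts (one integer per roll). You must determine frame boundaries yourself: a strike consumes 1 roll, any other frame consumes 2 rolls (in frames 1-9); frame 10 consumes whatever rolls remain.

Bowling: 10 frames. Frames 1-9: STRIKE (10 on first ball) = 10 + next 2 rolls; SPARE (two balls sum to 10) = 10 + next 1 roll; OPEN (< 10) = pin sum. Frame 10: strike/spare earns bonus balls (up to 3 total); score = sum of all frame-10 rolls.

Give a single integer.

Frame 1: OPEN (5+2=7). Cumulative: 7
Frame 2: SPARE (8+2=10). 10 + next roll (2) = 12. Cumulative: 19
Frame 3: OPEN (2+6=8). Cumulative: 27
Frame 4: OPEN (3+3=6). Cumulative: 33
Frame 5: OPEN (3+2=5). Cumulative: 38
Frame 6: OPEN (6+0=6). Cumulative: 44
Frame 7: OPEN (8+1=9). Cumulative: 53
Frame 8: OPEN (8+0=8). Cumulative: 61
Frame 9: SPARE (1+9=10). 10 + next roll (5) = 15. Cumulative: 76
Frame 10: OPEN. Sum of all frame-10 rolls (5+1) = 6. Cumulative: 82

Answer: 82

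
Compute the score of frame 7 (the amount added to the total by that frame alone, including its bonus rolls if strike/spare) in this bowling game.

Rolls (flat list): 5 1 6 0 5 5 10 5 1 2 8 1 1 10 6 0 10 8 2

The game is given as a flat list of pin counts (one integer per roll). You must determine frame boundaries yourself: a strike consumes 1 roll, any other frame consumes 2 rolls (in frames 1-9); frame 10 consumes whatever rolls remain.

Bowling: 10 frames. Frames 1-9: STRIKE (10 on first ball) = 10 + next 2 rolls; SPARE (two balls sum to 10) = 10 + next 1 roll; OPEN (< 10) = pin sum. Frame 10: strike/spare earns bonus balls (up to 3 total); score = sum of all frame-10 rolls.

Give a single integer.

Frame 1: OPEN (5+1=6). Cumulative: 6
Frame 2: OPEN (6+0=6). Cumulative: 12
Frame 3: SPARE (5+5=10). 10 + next roll (10) = 20. Cumulative: 32
Frame 4: STRIKE. 10 + next two rolls (5+1) = 16. Cumulative: 48
Frame 5: OPEN (5+1=6). Cumulative: 54
Frame 6: SPARE (2+8=10). 10 + next roll (1) = 11. Cumulative: 65
Frame 7: OPEN (1+1=2). Cumulative: 67
Frame 8: STRIKE. 10 + next two rolls (6+0) = 16. Cumulative: 83
Frame 9: OPEN (6+0=6). Cumulative: 89

Answer: 2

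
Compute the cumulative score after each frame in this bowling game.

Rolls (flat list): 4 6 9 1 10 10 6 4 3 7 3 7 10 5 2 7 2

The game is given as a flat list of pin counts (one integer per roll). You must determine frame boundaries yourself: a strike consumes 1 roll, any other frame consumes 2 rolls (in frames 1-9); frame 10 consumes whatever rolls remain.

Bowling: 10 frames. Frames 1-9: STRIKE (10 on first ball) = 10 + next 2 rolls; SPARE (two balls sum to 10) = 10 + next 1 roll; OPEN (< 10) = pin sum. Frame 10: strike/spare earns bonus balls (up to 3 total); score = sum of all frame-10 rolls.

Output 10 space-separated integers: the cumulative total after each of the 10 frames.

Answer: 19 39 65 85 98 111 131 148 155 164

Derivation:
Frame 1: SPARE (4+6=10). 10 + next roll (9) = 19. Cumulative: 19
Frame 2: SPARE (9+1=10). 10 + next roll (10) = 20. Cumulative: 39
Frame 3: STRIKE. 10 + next two rolls (10+6) = 26. Cumulative: 65
Frame 4: STRIKE. 10 + next two rolls (6+4) = 20. Cumulative: 85
Frame 5: SPARE (6+4=10). 10 + next roll (3) = 13. Cumulative: 98
Frame 6: SPARE (3+7=10). 10 + next roll (3) = 13. Cumulative: 111
Frame 7: SPARE (3+7=10). 10 + next roll (10) = 20. Cumulative: 131
Frame 8: STRIKE. 10 + next two rolls (5+2) = 17. Cumulative: 148
Frame 9: OPEN (5+2=7). Cumulative: 155
Frame 10: OPEN. Sum of all frame-10 rolls (7+2) = 9. Cumulative: 164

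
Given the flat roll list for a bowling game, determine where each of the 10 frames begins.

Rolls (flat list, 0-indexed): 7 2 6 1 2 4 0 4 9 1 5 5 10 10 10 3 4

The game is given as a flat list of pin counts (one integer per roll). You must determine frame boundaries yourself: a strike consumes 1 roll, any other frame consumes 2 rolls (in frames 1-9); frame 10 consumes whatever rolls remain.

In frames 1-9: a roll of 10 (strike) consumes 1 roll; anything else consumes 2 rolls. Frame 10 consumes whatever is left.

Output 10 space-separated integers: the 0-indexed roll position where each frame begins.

Answer: 0 2 4 6 8 10 12 13 14 15

Derivation:
Frame 1 starts at roll index 0: rolls=7,2 (sum=9), consumes 2 rolls
Frame 2 starts at roll index 2: rolls=6,1 (sum=7), consumes 2 rolls
Frame 3 starts at roll index 4: rolls=2,4 (sum=6), consumes 2 rolls
Frame 4 starts at roll index 6: rolls=0,4 (sum=4), consumes 2 rolls
Frame 5 starts at roll index 8: rolls=9,1 (sum=10), consumes 2 rolls
Frame 6 starts at roll index 10: rolls=5,5 (sum=10), consumes 2 rolls
Frame 7 starts at roll index 12: roll=10 (strike), consumes 1 roll
Frame 8 starts at roll index 13: roll=10 (strike), consumes 1 roll
Frame 9 starts at roll index 14: roll=10 (strike), consumes 1 roll
Frame 10 starts at roll index 15: 2 remaining rolls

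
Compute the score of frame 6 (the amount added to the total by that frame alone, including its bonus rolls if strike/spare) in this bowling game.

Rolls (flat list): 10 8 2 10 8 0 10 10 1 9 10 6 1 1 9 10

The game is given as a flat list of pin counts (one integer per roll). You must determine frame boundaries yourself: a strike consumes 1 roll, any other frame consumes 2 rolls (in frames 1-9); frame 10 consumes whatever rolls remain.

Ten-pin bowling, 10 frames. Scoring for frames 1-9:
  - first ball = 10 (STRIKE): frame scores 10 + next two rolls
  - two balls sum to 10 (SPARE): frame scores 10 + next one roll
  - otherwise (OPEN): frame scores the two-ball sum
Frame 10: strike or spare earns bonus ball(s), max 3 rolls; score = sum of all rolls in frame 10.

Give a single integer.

Frame 1: STRIKE. 10 + next two rolls (8+2) = 20. Cumulative: 20
Frame 2: SPARE (8+2=10). 10 + next roll (10) = 20. Cumulative: 40
Frame 3: STRIKE. 10 + next two rolls (8+0) = 18. Cumulative: 58
Frame 4: OPEN (8+0=8). Cumulative: 66
Frame 5: STRIKE. 10 + next two rolls (10+1) = 21. Cumulative: 87
Frame 6: STRIKE. 10 + next two rolls (1+9) = 20. Cumulative: 107
Frame 7: SPARE (1+9=10). 10 + next roll (10) = 20. Cumulative: 127
Frame 8: STRIKE. 10 + next two rolls (6+1) = 17. Cumulative: 144

Answer: 20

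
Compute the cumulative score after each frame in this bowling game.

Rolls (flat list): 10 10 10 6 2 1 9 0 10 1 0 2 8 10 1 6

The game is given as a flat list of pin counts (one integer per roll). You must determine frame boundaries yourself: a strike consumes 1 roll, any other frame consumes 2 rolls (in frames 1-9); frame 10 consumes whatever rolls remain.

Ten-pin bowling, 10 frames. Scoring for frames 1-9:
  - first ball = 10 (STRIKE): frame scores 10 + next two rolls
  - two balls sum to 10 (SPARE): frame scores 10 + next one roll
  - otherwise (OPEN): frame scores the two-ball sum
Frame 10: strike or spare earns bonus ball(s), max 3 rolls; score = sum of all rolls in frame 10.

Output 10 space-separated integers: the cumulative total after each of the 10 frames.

Frame 1: STRIKE. 10 + next two rolls (10+10) = 30. Cumulative: 30
Frame 2: STRIKE. 10 + next two rolls (10+6) = 26. Cumulative: 56
Frame 3: STRIKE. 10 + next two rolls (6+2) = 18. Cumulative: 74
Frame 4: OPEN (6+2=8). Cumulative: 82
Frame 5: SPARE (1+9=10). 10 + next roll (0) = 10. Cumulative: 92
Frame 6: SPARE (0+10=10). 10 + next roll (1) = 11. Cumulative: 103
Frame 7: OPEN (1+0=1). Cumulative: 104
Frame 8: SPARE (2+8=10). 10 + next roll (10) = 20. Cumulative: 124
Frame 9: STRIKE. 10 + next two rolls (1+6) = 17. Cumulative: 141
Frame 10: OPEN. Sum of all frame-10 rolls (1+6) = 7. Cumulative: 148

Answer: 30 56 74 82 92 103 104 124 141 148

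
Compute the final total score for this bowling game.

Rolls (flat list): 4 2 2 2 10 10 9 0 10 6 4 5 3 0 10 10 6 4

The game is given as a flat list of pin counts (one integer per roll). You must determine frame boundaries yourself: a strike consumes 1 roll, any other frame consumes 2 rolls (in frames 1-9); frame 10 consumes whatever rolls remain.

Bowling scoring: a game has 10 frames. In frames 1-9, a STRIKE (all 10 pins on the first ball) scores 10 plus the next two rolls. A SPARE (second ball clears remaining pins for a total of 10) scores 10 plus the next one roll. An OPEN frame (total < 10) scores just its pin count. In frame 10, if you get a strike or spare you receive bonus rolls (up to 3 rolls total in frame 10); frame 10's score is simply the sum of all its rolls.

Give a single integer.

Frame 1: OPEN (4+2=6). Cumulative: 6
Frame 2: OPEN (2+2=4). Cumulative: 10
Frame 3: STRIKE. 10 + next two rolls (10+9) = 29. Cumulative: 39
Frame 4: STRIKE. 10 + next two rolls (9+0) = 19. Cumulative: 58
Frame 5: OPEN (9+0=9). Cumulative: 67
Frame 6: STRIKE. 10 + next two rolls (6+4) = 20. Cumulative: 87
Frame 7: SPARE (6+4=10). 10 + next roll (5) = 15. Cumulative: 102
Frame 8: OPEN (5+3=8). Cumulative: 110
Frame 9: SPARE (0+10=10). 10 + next roll (10) = 20. Cumulative: 130
Frame 10: STRIKE. Sum of all frame-10 rolls (10+6+4) = 20. Cumulative: 150

Answer: 150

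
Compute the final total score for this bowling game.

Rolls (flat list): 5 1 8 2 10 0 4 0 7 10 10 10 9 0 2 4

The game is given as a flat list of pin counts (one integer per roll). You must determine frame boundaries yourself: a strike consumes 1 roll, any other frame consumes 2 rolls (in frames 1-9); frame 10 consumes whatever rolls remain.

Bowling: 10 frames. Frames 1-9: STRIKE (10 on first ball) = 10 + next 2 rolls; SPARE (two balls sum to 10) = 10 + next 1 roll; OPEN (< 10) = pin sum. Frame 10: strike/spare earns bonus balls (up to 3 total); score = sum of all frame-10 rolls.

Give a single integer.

Frame 1: OPEN (5+1=6). Cumulative: 6
Frame 2: SPARE (8+2=10). 10 + next roll (10) = 20. Cumulative: 26
Frame 3: STRIKE. 10 + next two rolls (0+4) = 14. Cumulative: 40
Frame 4: OPEN (0+4=4). Cumulative: 44
Frame 5: OPEN (0+7=7). Cumulative: 51
Frame 6: STRIKE. 10 + next two rolls (10+10) = 30. Cumulative: 81
Frame 7: STRIKE. 10 + next two rolls (10+9) = 29. Cumulative: 110
Frame 8: STRIKE. 10 + next two rolls (9+0) = 19. Cumulative: 129
Frame 9: OPEN (9+0=9). Cumulative: 138
Frame 10: OPEN. Sum of all frame-10 rolls (2+4) = 6. Cumulative: 144

Answer: 144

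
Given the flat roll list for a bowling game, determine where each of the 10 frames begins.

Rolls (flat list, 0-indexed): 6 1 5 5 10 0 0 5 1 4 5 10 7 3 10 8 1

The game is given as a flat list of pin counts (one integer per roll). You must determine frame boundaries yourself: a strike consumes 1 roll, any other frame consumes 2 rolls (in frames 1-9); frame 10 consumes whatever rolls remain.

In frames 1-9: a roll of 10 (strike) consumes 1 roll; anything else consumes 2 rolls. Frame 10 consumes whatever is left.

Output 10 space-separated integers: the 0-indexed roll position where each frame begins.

Answer: 0 2 4 5 7 9 11 12 14 15

Derivation:
Frame 1 starts at roll index 0: rolls=6,1 (sum=7), consumes 2 rolls
Frame 2 starts at roll index 2: rolls=5,5 (sum=10), consumes 2 rolls
Frame 3 starts at roll index 4: roll=10 (strike), consumes 1 roll
Frame 4 starts at roll index 5: rolls=0,0 (sum=0), consumes 2 rolls
Frame 5 starts at roll index 7: rolls=5,1 (sum=6), consumes 2 rolls
Frame 6 starts at roll index 9: rolls=4,5 (sum=9), consumes 2 rolls
Frame 7 starts at roll index 11: roll=10 (strike), consumes 1 roll
Frame 8 starts at roll index 12: rolls=7,3 (sum=10), consumes 2 rolls
Frame 9 starts at roll index 14: roll=10 (strike), consumes 1 roll
Frame 10 starts at roll index 15: 2 remaining rolls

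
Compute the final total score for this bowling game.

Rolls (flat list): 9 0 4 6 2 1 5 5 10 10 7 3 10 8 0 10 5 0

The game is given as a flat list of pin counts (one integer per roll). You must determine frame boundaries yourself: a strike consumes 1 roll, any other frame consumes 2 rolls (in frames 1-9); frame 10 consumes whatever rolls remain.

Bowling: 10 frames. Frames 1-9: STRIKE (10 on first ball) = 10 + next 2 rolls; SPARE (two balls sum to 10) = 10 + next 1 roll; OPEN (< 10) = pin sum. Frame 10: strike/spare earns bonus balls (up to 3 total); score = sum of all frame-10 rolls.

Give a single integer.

Answer: 152

Derivation:
Frame 1: OPEN (9+0=9). Cumulative: 9
Frame 2: SPARE (4+6=10). 10 + next roll (2) = 12. Cumulative: 21
Frame 3: OPEN (2+1=3). Cumulative: 24
Frame 4: SPARE (5+5=10). 10 + next roll (10) = 20. Cumulative: 44
Frame 5: STRIKE. 10 + next two rolls (10+7) = 27. Cumulative: 71
Frame 6: STRIKE. 10 + next two rolls (7+3) = 20. Cumulative: 91
Frame 7: SPARE (7+3=10). 10 + next roll (10) = 20. Cumulative: 111
Frame 8: STRIKE. 10 + next two rolls (8+0) = 18. Cumulative: 129
Frame 9: OPEN (8+0=8). Cumulative: 137
Frame 10: STRIKE. Sum of all frame-10 rolls (10+5+0) = 15. Cumulative: 152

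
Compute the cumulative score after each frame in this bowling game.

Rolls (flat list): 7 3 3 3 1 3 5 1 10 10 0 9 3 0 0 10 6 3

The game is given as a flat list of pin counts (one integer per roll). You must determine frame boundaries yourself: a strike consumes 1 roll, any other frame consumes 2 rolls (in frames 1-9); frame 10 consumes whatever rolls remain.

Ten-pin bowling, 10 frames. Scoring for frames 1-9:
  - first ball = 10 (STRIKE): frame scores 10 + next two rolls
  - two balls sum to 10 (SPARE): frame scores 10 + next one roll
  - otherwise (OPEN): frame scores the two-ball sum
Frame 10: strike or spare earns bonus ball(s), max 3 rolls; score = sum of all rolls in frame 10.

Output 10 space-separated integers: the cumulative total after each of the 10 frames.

Frame 1: SPARE (7+3=10). 10 + next roll (3) = 13. Cumulative: 13
Frame 2: OPEN (3+3=6). Cumulative: 19
Frame 3: OPEN (1+3=4). Cumulative: 23
Frame 4: OPEN (5+1=6). Cumulative: 29
Frame 5: STRIKE. 10 + next two rolls (10+0) = 20. Cumulative: 49
Frame 6: STRIKE. 10 + next two rolls (0+9) = 19. Cumulative: 68
Frame 7: OPEN (0+9=9). Cumulative: 77
Frame 8: OPEN (3+0=3). Cumulative: 80
Frame 9: SPARE (0+10=10). 10 + next roll (6) = 16. Cumulative: 96
Frame 10: OPEN. Sum of all frame-10 rolls (6+3) = 9. Cumulative: 105

Answer: 13 19 23 29 49 68 77 80 96 105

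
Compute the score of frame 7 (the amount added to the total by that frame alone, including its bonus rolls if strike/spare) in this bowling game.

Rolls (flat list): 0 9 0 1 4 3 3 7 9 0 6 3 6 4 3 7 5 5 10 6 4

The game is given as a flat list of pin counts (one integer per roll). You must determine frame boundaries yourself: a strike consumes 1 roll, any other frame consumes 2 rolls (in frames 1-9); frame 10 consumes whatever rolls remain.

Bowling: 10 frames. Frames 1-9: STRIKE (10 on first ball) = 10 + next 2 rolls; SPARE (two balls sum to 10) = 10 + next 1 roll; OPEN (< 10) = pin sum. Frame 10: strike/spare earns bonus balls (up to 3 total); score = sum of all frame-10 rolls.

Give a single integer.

Answer: 13

Derivation:
Frame 1: OPEN (0+9=9). Cumulative: 9
Frame 2: OPEN (0+1=1). Cumulative: 10
Frame 3: OPEN (4+3=7). Cumulative: 17
Frame 4: SPARE (3+7=10). 10 + next roll (9) = 19. Cumulative: 36
Frame 5: OPEN (9+0=9). Cumulative: 45
Frame 6: OPEN (6+3=9). Cumulative: 54
Frame 7: SPARE (6+4=10). 10 + next roll (3) = 13. Cumulative: 67
Frame 8: SPARE (3+7=10). 10 + next roll (5) = 15. Cumulative: 82
Frame 9: SPARE (5+5=10). 10 + next roll (10) = 20. Cumulative: 102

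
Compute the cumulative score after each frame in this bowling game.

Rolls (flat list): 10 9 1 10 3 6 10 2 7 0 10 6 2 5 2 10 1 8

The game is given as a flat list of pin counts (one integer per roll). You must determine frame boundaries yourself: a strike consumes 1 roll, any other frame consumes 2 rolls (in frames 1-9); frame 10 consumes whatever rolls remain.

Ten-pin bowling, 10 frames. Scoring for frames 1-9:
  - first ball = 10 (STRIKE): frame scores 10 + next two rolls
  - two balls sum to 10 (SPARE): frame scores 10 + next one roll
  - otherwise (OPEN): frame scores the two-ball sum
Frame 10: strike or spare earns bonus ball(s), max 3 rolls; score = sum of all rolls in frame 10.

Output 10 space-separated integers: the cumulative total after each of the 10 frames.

Answer: 20 40 59 68 87 96 112 120 127 146

Derivation:
Frame 1: STRIKE. 10 + next two rolls (9+1) = 20. Cumulative: 20
Frame 2: SPARE (9+1=10). 10 + next roll (10) = 20. Cumulative: 40
Frame 3: STRIKE. 10 + next two rolls (3+6) = 19. Cumulative: 59
Frame 4: OPEN (3+6=9). Cumulative: 68
Frame 5: STRIKE. 10 + next two rolls (2+7) = 19. Cumulative: 87
Frame 6: OPEN (2+7=9). Cumulative: 96
Frame 7: SPARE (0+10=10). 10 + next roll (6) = 16. Cumulative: 112
Frame 8: OPEN (6+2=8). Cumulative: 120
Frame 9: OPEN (5+2=7). Cumulative: 127
Frame 10: STRIKE. Sum of all frame-10 rolls (10+1+8) = 19. Cumulative: 146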